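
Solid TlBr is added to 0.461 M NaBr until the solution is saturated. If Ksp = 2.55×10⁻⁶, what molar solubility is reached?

5.53×10⁻⁶ M

TlBr(s) ⇌ Tl⁺(aq) + Br⁻(aq)
With Br⁻ already at 0.461 M and s small, take [Br⁻] ≈ 0.461 M and [Tl⁺] = s.
Ksp = [Tl⁺][Br⁻] = s(0.461)
s = 2.55×10⁻⁶ / (0.461) = 5.53×10⁻⁶
s = 5.53×10⁻⁶ M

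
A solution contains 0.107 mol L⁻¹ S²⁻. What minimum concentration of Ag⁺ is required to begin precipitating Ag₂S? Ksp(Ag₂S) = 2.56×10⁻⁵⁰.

4.89×10⁻²⁵ M

A salt starts to precipitate once the ion product Q reaches its Ksp.
Ag₂S(s) ⇌ 2 Ag⁺(aq) + S²⁻(aq)
Ksp = [Ag⁺]^2[S²⁻] = [Ag⁺]^2(0.107)
[Ag⁺]^2 = 2.56×10⁻⁵⁰ / (0.107) = 2.39×10⁻⁴⁹
[Ag⁺] = 4.89×10⁻²⁵ mol L⁻¹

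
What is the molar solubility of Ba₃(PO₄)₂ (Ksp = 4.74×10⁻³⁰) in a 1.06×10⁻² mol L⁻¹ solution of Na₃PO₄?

Ba₃(PO₄)₂(s) ⇌ 3 Ba²⁺(aq) + 2 PO₄³⁻(aq)
Let s be the solubility of Ba₃(PO₄)₂ here. The common ion gives [PO₄³⁻] ≈ 1.06×10⁻² mol L⁻¹, and [Ba²⁺] = 3s.
Ksp = [Ba²⁺]^3[PO₄³⁻]^2 = (3s)^3(1.06×10⁻²)^2
(3s)^3 = 4.74×10⁻³⁰ / (1.06×10⁻²)^2 = 4.22×10⁻²⁶
s = 1.16×10⁻⁹ mol L⁻¹

1.16×10⁻⁹ M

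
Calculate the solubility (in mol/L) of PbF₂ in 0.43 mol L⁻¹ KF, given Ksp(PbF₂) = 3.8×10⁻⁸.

PbF₂(s) ⇌ Pb²⁺(aq) + 2 F⁻(aq)
Let s be the solubility of PbF₂ here. The common ion gives [F⁻] ≈ 0.43 mol L⁻¹, and [Pb²⁺] = s.
Ksp = [Pb²⁺][F⁻]^2 = s(0.43)^2
s = 3.8×10⁻⁸ / (0.43)^2 = 2.1×10⁻⁷
s = 2.1×10⁻⁷ mol L⁻¹

2.1×10⁻⁷ M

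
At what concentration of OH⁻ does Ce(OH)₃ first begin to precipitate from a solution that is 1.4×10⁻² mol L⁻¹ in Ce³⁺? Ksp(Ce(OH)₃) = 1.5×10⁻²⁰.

A salt starts to precipitate once the ion product Q reaches its Ksp.
Ce(OH)₃(s) ⇌ Ce³⁺(aq) + 3 OH⁻(aq)
Ksp = [Ce³⁺][OH⁻]^3 = [OH⁻]^3(1.4×10⁻²)
[OH⁻]^3 = 1.5×10⁻²⁰ / (1.4×10⁻²) = 1.1×10⁻¹⁸
[OH⁻] = 1.0×10⁻⁶ mol L⁻¹

1.0×10⁻⁶ M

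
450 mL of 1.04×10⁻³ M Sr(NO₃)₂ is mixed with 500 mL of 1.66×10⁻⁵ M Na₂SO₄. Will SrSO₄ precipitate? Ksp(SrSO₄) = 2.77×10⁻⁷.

No

After mixing, V = 450 mL + 500 mL = 950 mL.
[Sr²⁺] = (1.04×10⁻³)(450)/950 = 4.93×10⁻⁴ M
[SO₄²⁻] = (1.66×10⁻⁵)(500)/950 = 8.74×10⁻⁶ M
Q = [Sr²⁺][SO₄²⁻] = 4.30×10⁻⁹
Q = 4.30×10⁻⁹ < Ksp = 2.77×10⁻⁷, so the solution is unsaturated and no precipitate forms.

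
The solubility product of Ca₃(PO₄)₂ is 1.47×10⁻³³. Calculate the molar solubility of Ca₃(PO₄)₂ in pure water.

1.06×10⁻⁷ M

Ca₃(PO₄)₂(s) ⇌ 3 Ca²⁺(aq) + 2 PO₄³⁻(aq)
If s mol/L of Ca₃(PO₄)₂ dissolves, [Ca²⁺] = 3s and [PO₄³⁻] = 2s.
Ksp = [Ca²⁺]^3[PO₄³⁻]^2 = (3s)^3 · (2s)^2 = 108s^5
108s^5 = 1.47×10⁻³³  ⇒  s^5 = 1.36×10⁻³⁵
Taking the 5th root, s = 1.06×10⁻⁷ mol L⁻¹.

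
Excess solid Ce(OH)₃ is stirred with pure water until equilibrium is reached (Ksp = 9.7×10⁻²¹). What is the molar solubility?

Ce(OH)₃(s) ⇌ Ce³⁺(aq) + 3 OH⁻(aq)
Call the molar solubility s, so that [Ce³⁺] = s and [OH⁻] = 3s.
Ksp = [Ce³⁺][OH⁻]^3 = s · (3s)^3 = 27s^4
27s^4 = 9.7×10⁻²¹  ⇒  s^4 = 3.6×10⁻²²
s = 4.4×10⁻⁶ mol L⁻¹

4.4×10⁻⁶ M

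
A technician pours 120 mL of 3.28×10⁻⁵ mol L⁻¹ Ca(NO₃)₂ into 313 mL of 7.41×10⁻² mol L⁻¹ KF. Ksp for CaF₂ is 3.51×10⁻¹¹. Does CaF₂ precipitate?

Yes

The combined volume is 433 mL.
[Ca²⁺] = (3.28×10⁻⁵)(120)/433 = 9.09×10⁻⁶ mol L⁻¹
[F⁻] = (7.41×10⁻²)(313)/433 = 5.36×10⁻² mol L⁻¹
Q = [Ca²⁺][F⁻]^2 = 2.61×10⁻⁸
Since Q (2.61×10⁻⁸) exceeds Ksp (3.51×10⁻¹¹), CaF₂ will precipitate.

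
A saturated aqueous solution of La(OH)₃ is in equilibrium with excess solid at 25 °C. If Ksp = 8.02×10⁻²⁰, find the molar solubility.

La(OH)₃(s) ⇌ La³⁺(aq) + 3 OH⁻(aq)
If s mol/L of La(OH)₃ dissolves, [La³⁺] = s and [OH⁻] = 3s.
Ksp = [La³⁺][OH⁻]^3 = s · (3s)^3 = 27s^4
27s^4 = 8.02×10⁻²⁰  ⇒  s^4 = 2.97×10⁻²¹
s = 7.38×10⁻⁶ mol L⁻¹

7.38×10⁻⁶ M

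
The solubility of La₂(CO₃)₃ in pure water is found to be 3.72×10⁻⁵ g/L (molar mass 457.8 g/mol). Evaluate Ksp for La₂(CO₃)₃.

Molar solubility s = (3.72×10⁻⁵ g/L) / (457.8 g/mol) = 8.1258×10⁻⁸ mol/L
La₂(CO₃)₃(s) ⇌ 2 La³⁺(aq) + 3 CO₃²⁻(aq)
Let s be the molar solubility. Then [La³⁺] = 2s and [CO₃²⁻] = 3s.
Ksp = [La³⁺]^2[CO₃²⁻]^3 = (2s)^2 · (3s)^3 = 108s^5
Ksp = 108 × (8.1258×10⁻⁸)^5 = 3.83×10⁻³⁴

Ksp = 3.83×10⁻³⁴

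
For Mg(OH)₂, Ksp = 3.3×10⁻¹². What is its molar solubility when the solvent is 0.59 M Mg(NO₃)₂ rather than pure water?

Mg(OH)₂(s) ⇌ Mg²⁺(aq) + 2 OH⁻(aq)
Let s be the solubility of Mg(OH)₂ here. The common ion gives [Mg²⁺] ≈ 0.59 M, and [OH⁻] = 2s.
Ksp = [Mg²⁺][OH⁻]^2 = (0.59)(2s)^2
(2s)^2 = 3.3×10⁻¹² / (0.59) = 5.6×10⁻¹²
s = 1.2×10⁻⁶ M

1.2×10⁻⁶ M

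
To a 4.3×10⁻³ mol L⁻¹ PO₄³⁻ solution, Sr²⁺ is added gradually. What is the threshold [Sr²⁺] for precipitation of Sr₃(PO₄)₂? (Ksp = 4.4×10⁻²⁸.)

Precipitation of each salt begins when its ion product equals Ksp.
Sr₃(PO₄)₂(s) ⇌ 3 Sr²⁺(aq) + 2 PO₄³⁻(aq)
Ksp = [Sr²⁺]^3[PO₄³⁻]^2 = [Sr²⁺]^3(4.3×10⁻³)^2
[Sr²⁺]^3 = 4.4×10⁻²⁸ / (4.3×10⁻³)^2 = 2.4×10⁻²³
[Sr²⁺] = 2.9×10⁻⁸ mol L⁻¹

2.9×10⁻⁸ M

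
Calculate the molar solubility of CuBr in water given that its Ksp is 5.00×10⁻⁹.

7.07×10⁻⁵ M

CuBr(s) ⇌ Cu⁺(aq) + Br⁻(aq)
With molar solubility s: [Cu⁺] = s, [Br⁻] = s.
Ksp = [Cu⁺][Br⁻] = s · s = s^2
s^2 = 5.00×10⁻⁹
Taking the 2nd root, s = 7.07×10⁻⁵ M.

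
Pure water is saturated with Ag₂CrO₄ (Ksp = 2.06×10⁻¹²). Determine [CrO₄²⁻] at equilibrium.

8.02×10⁻⁵ M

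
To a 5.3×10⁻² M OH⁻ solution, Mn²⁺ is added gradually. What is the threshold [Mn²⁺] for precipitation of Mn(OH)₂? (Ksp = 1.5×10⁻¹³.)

5.3×10⁻¹¹ M

Precipitation of each salt begins when its ion product equals Ksp.
Mn(OH)₂(s) ⇌ Mn²⁺(aq) + 2 OH⁻(aq)
Ksp = [Mn²⁺][OH⁻]^2 = [Mn²⁺](5.3×10⁻²)^2
[Mn²⁺] = 1.5×10⁻¹³ / (5.3×10⁻²)^2 = 5.3×10⁻¹¹
[Mn²⁺] = 5.3×10⁻¹¹ M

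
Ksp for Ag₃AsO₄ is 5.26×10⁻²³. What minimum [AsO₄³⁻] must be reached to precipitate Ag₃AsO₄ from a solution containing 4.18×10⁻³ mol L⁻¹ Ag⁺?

7.20×10⁻¹⁶ M

A salt starts to precipitate once the ion product Q reaches its Ksp.
Ag₃AsO₄(s) ⇌ 3 Ag⁺(aq) + AsO₄³⁻(aq)
Ksp = [Ag⁺]^3[AsO₄³⁻] = [AsO₄³⁻](4.18×10⁻³)^3
[AsO₄³⁻] = 5.26×10⁻²³ / (4.18×10⁻³)^3 = 7.20×10⁻¹⁶
[AsO₄³⁻] = 7.20×10⁻¹⁶ mol L⁻¹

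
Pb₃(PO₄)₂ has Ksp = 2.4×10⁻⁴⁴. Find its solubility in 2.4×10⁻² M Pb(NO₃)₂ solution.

Pb₃(PO₄)₂(s) ⇌ 3 Pb²⁺(aq) + 2 PO₄³⁻(aq)
Let s be the solubility of Pb₃(PO₄)₂ here. The common ion gives [Pb²⁺] ≈ 2.4×10⁻² M, and [PO₄³⁻] = 2s.
Ksp = [Pb²⁺]^3[PO₄³⁻]^2 = (2.4×10⁻²)^3(2s)^2
(2s)^2 = 2.4×10⁻⁴⁴ / (2.4×10⁻²)^3 = 1.7×10⁻³⁹
s = 2.1×10⁻²⁰ M

2.1×10⁻²⁰ M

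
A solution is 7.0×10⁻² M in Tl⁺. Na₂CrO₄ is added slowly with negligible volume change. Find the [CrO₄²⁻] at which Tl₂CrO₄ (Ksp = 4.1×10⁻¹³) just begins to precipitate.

Each salt precipitates once Q = Ksp for that salt.
Tl₂CrO₄(s) ⇌ 2 Tl⁺(aq) + CrO₄²⁻(aq)
Ksp = [Tl⁺]^2[CrO₄²⁻] = [CrO₄²⁻](7.0×10⁻²)^2
[CrO₄²⁻] = 4.1×10⁻¹³ / (7.0×10⁻²)^2 = 8.4×10⁻¹¹
[CrO₄²⁻] = 8.4×10⁻¹¹ M

8.4×10⁻¹¹ M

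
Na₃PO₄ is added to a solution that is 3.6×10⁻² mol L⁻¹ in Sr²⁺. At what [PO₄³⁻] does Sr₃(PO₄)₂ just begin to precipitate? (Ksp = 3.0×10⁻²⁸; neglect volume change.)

2.5×10⁻¹² M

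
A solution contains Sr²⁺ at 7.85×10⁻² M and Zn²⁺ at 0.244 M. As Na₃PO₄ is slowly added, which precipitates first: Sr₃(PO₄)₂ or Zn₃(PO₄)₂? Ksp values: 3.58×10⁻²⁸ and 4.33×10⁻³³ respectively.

Zn₃(PO₄)₂

The threshold for precipitation is Q = Ksp.
For Sr₃(PO₄)₂: [PO₄³⁻] = (Ksp/[Sr²⁺]^3)^(1/2) = 8.60×10⁻¹³ M
For Zn₃(PO₄)₂: [PO₄³⁻] = (Ksp/[Zn²⁺]^3)^(1/2) = 5.46×10⁻¹⁶ M
Since Zn₃(PO₄)₂ needs less PO₄³⁻ to reach saturation, it precipitates first.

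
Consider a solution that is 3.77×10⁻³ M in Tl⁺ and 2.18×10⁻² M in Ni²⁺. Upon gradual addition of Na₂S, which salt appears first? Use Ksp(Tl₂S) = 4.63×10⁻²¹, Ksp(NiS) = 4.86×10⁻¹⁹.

The threshold for precipitation is Q = Ksp.
For Tl₂S: [S²⁻] = (Ksp/[Tl⁺]^2) = 3.26×10⁻¹⁶ M
For NiS: [S²⁻] = (Ksp/[Ni²⁺]) = 2.23×10⁻¹⁷ M
Since NiS needs less S²⁻ to reach saturation, it precipitates first.

NiS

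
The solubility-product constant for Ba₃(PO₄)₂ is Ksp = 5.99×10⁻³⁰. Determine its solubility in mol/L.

5.61×10⁻⁷ M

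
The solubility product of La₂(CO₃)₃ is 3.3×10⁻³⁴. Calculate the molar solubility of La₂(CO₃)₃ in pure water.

La₂(CO₃)₃(s) ⇌ 2 La³⁺(aq) + 3 CO₃²⁻(aq)
Let s be the molar solubility. Then [La³⁺] = 2s and [CO₃²⁻] = 3s.
Ksp = [La³⁺]^2[CO₃²⁻]^3 = (2s)^2 · (3s)^3 = 108s^5
108s^5 = 3.3×10⁻³⁴  ⇒  s^5 = 3.1×10⁻³⁶
s = 7.9×10⁻⁸ mol L⁻¹

7.9×10⁻⁸ M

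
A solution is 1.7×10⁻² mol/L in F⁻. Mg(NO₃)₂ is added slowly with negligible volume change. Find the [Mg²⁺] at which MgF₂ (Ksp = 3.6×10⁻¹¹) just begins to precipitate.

1.2×10⁻⁷ M

Precipitation of each salt begins when its ion product equals Ksp.
MgF₂(s) ⇌ Mg²⁺(aq) + 2 F⁻(aq)
Ksp = [Mg²⁺][F⁻]^2 = [Mg²⁺](1.7×10⁻²)^2
[Mg²⁺] = 3.6×10⁻¹¹ / (1.7×10⁻²)^2 = 1.2×10⁻⁷
[Mg²⁺] = 1.2×10⁻⁷ mol/L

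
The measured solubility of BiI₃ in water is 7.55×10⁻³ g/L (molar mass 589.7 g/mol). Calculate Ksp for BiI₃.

Molar solubility s = (7.55×10⁻³ g/L) / (589.7 g/mol) = 1.2803×10⁻⁵ mol/L
BiI₃(s) ⇌ Bi³⁺(aq) + 3 I⁻(aq)
For each mole of BiI₃ that dissolves per liter, [Bi³⁺] = s and [I⁻] = 3s; let s denote this solubility.
Ksp = [Bi³⁺][I⁻]^3 = s · (3s)^3 = 27s^4
Ksp = 27 × (1.2803×10⁻⁵)^4 = 7.25×10⁻¹⁹

Ksp = 7.25×10⁻¹⁹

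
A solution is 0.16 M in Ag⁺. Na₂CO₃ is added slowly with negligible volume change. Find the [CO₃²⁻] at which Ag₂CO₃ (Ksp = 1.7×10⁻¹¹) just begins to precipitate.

A salt starts to precipitate once the ion product Q reaches its Ksp.
Ag₂CO₃(s) ⇌ 2 Ag⁺(aq) + CO₃²⁻(aq)
Ksp = [Ag⁺]^2[CO₃²⁻] = [CO₃²⁻](0.16)^2
[CO₃²⁻] = 1.7×10⁻¹¹ / (0.16)^2 = 6.6×10⁻¹⁰
[CO₃²⁻] = 6.6×10⁻¹⁰ M

6.6×10⁻¹⁰ M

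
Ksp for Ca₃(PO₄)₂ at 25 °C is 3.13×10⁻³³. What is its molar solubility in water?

Ca₃(PO₄)₂(s) ⇌ 3 Ca²⁺(aq) + 2 PO₄³⁻(aq)
With molar solubility s: [Ca²⁺] = 3s, [PO₄³⁻] = 2s.
Ksp = [Ca²⁺]^3[PO₄³⁻]^2 = (3s)^3 · (2s)^2 = 108s^5
108s^5 = 3.13×10⁻³³  ⇒  s^5 = 2.90×10⁻³⁵
s = (2.90×10⁻³⁵)^(1/5) = 1.24×10⁻⁷ M

1.24×10⁻⁷ M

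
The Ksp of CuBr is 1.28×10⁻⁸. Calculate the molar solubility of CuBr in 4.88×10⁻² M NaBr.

CuBr(s) ⇌ Cu⁺(aq) + Br⁻(aq)
With Br⁻ already at 4.88×10⁻² M and s small, take [Br⁻] ≈ 4.88×10⁻² M and [Cu⁺] = s.
Ksp = [Cu⁺][Br⁻] = s(4.88×10⁻²)
s = 1.28×10⁻⁸ / (4.88×10⁻²) = 2.62×10⁻⁷
s = 2.62×10⁻⁷ M

2.62×10⁻⁷ M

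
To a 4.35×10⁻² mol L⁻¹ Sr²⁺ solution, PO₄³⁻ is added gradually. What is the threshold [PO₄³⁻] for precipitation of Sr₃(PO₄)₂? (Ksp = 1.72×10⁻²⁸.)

1.45×10⁻¹² M

Precipitation begins when Q = Ksp.
Sr₃(PO₄)₂(s) ⇌ 3 Sr²⁺(aq) + 2 PO₄³⁻(aq)
Ksp = [Sr²⁺]^3[PO₄³⁻]^2 = [PO₄³⁻]^2(4.35×10⁻²)^3
[PO₄³⁻]^2 = 1.72×10⁻²⁸ / (4.35×10⁻²)^3 = 2.09×10⁻²⁴
[PO₄³⁻] = 1.45×10⁻¹² mol L⁻¹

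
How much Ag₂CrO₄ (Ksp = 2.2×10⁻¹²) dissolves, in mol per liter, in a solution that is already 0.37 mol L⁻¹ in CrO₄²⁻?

1.2×10⁻⁶ M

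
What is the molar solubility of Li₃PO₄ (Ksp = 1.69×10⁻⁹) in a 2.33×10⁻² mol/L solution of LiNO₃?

Li₃PO₄(s) ⇌ 3 Li⁺(aq) + PO₄³⁻(aq)
Li⁺ is already present at 2.33×10⁻² mol/L. If s mol/L of Li₃PO₄ dissolves, [PO₄³⁻] = s while [Li⁺] ≈ 2.33×10⁻² mol/L.
Ksp = [Li⁺]^3[PO₄³⁻] = (2.33×10⁻²)^3s
s = 1.69×10⁻⁹ / (2.33×10⁻²)^3 = 1.34×10⁻⁴
s = 1.34×10⁻⁴ mol/L

1.34×10⁻⁴ M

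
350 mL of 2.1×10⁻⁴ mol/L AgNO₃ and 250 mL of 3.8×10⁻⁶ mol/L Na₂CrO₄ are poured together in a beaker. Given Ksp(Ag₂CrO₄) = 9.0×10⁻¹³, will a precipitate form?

No

Total volume after mixing = 350 + 250 = 600 mL.
[Ag⁺] = (2.1×10⁻⁴)(350)/600 = 1.2×10⁻⁴ mol/L
[CrO₄²⁻] = (3.8×10⁻⁶)(250)/600 = 1.6×10⁻⁶ mol/L
Q = [Ag⁺]^2[CrO₄²⁻] = 2.4×10⁻¹⁴
Q < Ksp (2.4×10⁻¹⁴ vs 9.0×10⁻¹³); the solution remains unsaturated and no precipitate forms.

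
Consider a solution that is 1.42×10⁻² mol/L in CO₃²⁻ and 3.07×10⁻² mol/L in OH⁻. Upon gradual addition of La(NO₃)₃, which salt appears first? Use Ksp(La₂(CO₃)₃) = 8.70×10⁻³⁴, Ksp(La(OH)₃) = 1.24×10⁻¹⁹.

The threshold for precipitation is Q = Ksp.
For La₂(CO₃)₃: [La³⁺] = (Ksp/[CO₃²⁻]^3)^(1/2) = 1.74×10⁻¹⁴ mol/L
For La(OH)₃: [La³⁺] = (Ksp/[OH⁻]^3) = 4.29×10⁻¹⁵ mol/L
La(OH)₃ requires the lower [La³⁺], so it precipitates first.

La(OH)₃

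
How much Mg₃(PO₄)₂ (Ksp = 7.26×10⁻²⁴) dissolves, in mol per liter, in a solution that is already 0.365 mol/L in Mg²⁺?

6.11×10⁻¹² M

Mg₃(PO₄)₂(s) ⇌ 3 Mg²⁺(aq) + 2 PO₄³⁻(aq)
With Mg²⁺ already at 0.365 mol/L and s small, take [Mg²⁺] ≈ 0.365 mol/L and [PO₄³⁻] = 2s.
Ksp = [Mg²⁺]^3[PO₄³⁻]^2 = (0.365)^3(2s)^2
(2s)^2 = 7.26×10⁻²⁴ / (0.365)^3 = 1.49×10⁻²²
s = 6.11×10⁻¹² mol/L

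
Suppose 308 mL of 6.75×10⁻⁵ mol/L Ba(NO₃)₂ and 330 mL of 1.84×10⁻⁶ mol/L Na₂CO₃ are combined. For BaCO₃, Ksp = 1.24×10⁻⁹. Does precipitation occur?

After mixing, V = 308 mL + 330 mL = 638 mL.
[Ba²⁺] = (6.75×10⁻⁵)(308)/638 = 3.26×10⁻⁵ mol/L
[CO₃²⁻] = (1.84×10⁻⁶)(330)/638 = 9.52×10⁻⁷ mol/L
Q = [Ba²⁺][CO₃²⁻] = 3.10×10⁻¹¹
Q = 3.10×10⁻¹¹ < Ksp = 1.24×10⁻⁹, so the solution is unsaturated and no precipitate forms.

No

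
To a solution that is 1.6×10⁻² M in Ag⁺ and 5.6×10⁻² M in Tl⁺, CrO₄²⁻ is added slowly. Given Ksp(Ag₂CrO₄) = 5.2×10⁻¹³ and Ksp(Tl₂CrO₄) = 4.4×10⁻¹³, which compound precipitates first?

A salt starts to precipitate once the ion product Q reaches its Ksp.
For Ag₂CrO₄: [CrO₄²⁻] = (Ksp/[Ag⁺]^2) = 2.0×10⁻⁹ M
For Tl₂CrO₄: [CrO₄²⁻] = (Ksp/[Tl⁺]^2) = 1.4×10⁻¹⁰ M
The smaller threshold [CrO₄²⁻] is reached first, so Tl₂CrO₄ precipitates first.

Tl₂CrO₄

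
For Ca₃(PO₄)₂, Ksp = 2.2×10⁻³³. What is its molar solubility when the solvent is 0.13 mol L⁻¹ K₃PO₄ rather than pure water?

Ca₃(PO₄)₂(s) ⇌ 3 Ca²⁺(aq) + 2 PO₄³⁻(aq)
The solution already contains PO₄³⁻ at 0.13 mol L⁻¹. Let s be the molar solubility of Ca₃(PO₄)₂.
[PO₄³⁻] ≈ 0.13 mol L⁻¹ (common ion dominates); [Ca²⁺] = 3s.
Ksp = [Ca²⁺]^3[PO₄³⁻]^2 = (3s)^3(0.13)^2
(3s)^3 = 2.2×10⁻³³ / (0.13)^2 = 1.3×10⁻³¹
s = 1.7×10⁻¹¹ mol L⁻¹

1.7×10⁻¹¹ M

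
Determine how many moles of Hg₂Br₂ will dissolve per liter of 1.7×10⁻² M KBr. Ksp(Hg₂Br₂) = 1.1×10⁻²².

Hg₂Br₂(s) ⇌ Hg₂²⁺(aq) + 2 Br⁻(aq)
Br⁻ is already present at 1.7×10⁻² M. If s mol/L of Hg₂Br₂ dissolves, [Hg₂²⁺] = s while [Br⁻] ≈ 1.7×10⁻² M.
Ksp = [Hg₂²⁺][Br⁻]^2 = s(1.7×10⁻²)^2
s = 1.1×10⁻²² / (1.7×10⁻²)^2 = 3.8×10⁻¹⁹
s = 3.8×10⁻¹⁹ M

3.8×10⁻¹⁹ M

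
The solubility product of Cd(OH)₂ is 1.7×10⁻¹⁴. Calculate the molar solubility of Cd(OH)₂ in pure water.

1.6×10⁻⁵ M

Cd(OH)₂(s) ⇌ Cd²⁺(aq) + 2 OH⁻(aq)
If s mol/L of Cd(OH)₂ dissolves, [Cd²⁺] = s and [OH⁻] = 2s.
Ksp = [Cd²⁺][OH⁻]^2 = s · (2s)^2 = 4s^3
4s^3 = 1.7×10⁻¹⁴  ⇒  s^3 = 4.3×10⁻¹⁵
s = 1.6×10⁻⁵ mol L⁻¹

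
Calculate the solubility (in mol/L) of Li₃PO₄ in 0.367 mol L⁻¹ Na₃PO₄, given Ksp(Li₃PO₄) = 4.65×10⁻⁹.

7.77×10⁻⁴ M

Li₃PO₄(s) ⇌ 3 Li⁺(aq) + PO₄³⁻(aq)
PO₄³⁻ is already present at 0.367 mol L⁻¹. If s mol/L of Li₃PO₄ dissolves, [Li⁺] = 3s while [PO₄³⁻] ≈ 0.367 mol L⁻¹.
Ksp = [Li⁺]^3[PO₄³⁻] = (3s)^3(0.367)
(3s)^3 = 4.65×10⁻⁹ / (0.367) = 1.27×10⁻⁸
s = 7.77×10⁻⁴ mol L⁻¹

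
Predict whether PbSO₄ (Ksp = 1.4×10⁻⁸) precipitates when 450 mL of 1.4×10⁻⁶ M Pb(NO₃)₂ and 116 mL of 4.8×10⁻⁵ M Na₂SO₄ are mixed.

After mixing, V = 450 mL + 116 mL = 566 mL.
[Pb²⁺] = (1.4×10⁻⁶)(450)/566 = 1.1×10⁻⁶ M
[SO₄²⁻] = (4.8×10⁻⁵)(116)/566 = 9.8×10⁻⁶ M
Q = [Pb²⁺][SO₄²⁻] = 1.1×10⁻¹¹
Q = 1.1×10⁻¹¹ < Ksp = 1.4×10⁻⁸, so the solution is unsaturated and no precipitate forms.

No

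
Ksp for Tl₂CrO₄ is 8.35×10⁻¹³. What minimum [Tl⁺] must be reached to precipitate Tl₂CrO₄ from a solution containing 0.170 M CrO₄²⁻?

2.22×10⁻⁶ M

Precipitation of each salt begins when its ion product equals Ksp.
Tl₂CrO₄(s) ⇌ 2 Tl⁺(aq) + CrO₄²⁻(aq)
Ksp = [Tl⁺]^2[CrO₄²⁻] = [Tl⁺]^2(0.170)
[Tl⁺]^2 = 8.35×10⁻¹³ / (0.170) = 4.91×10⁻¹²
[Tl⁺] = 2.22×10⁻⁶ M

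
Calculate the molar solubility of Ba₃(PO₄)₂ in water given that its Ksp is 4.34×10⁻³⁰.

Ba₃(PO₄)₂(s) ⇌ 3 Ba²⁺(aq) + 2 PO₄³⁻(aq)
Call the molar solubility s, so that [Ba²⁺] = 3s and [PO₄³⁻] = 2s.
Ksp = [Ba²⁺]^3[PO₄³⁻]^2 = (3s)^3 · (2s)^2 = 108s^5
108s^5 = 4.34×10⁻³⁰  ⇒  s^5 = 4.02×10⁻³²
s = (4.02×10⁻³²)^(1/5) = 5.26×10⁻⁷ M

5.26×10⁻⁷ M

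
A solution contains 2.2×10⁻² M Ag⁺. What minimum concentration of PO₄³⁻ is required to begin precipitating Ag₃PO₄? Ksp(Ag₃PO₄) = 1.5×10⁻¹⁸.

1.4×10⁻¹³ M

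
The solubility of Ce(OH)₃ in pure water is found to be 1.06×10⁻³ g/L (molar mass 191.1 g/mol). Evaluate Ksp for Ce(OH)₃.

s = (1.06×10⁻³ g L⁻¹)/(191.1 g mol⁻¹) = 5.5468×10⁻⁶ M
Ce(OH)₃(s) ⇌ Ce³⁺(aq) + 3 OH⁻(aq)
If s mol/L of Ce(OH)₃ dissolves, [Ce³⁺] = s and [OH⁻] = 3s.
Ksp = [Ce³⁺][OH⁻]^3 = s · (3s)^3 = 27s^4
Ksp = 27 × (5.5468×10⁻⁶)^4 = 2.56×10⁻²⁰

Ksp = 2.56×10⁻²⁰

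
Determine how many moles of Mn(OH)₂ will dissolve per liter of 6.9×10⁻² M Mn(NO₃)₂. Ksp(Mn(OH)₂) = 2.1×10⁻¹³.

8.7×10⁻⁷ M

Mn(OH)₂(s) ⇌ Mn²⁺(aq) + 2 OH⁻(aq)
The solution already contains Mn²⁺ at 6.9×10⁻² M. Let s be the molar solubility of Mn(OH)₂.
[Mn²⁺] ≈ 6.9×10⁻² M (common ion dominates); [OH⁻] = 2s.
Ksp = [Mn²⁺][OH⁻]^2 = (6.9×10⁻²)(2s)^2
(2s)^2 = 2.1×10⁻¹³ / (6.9×10⁻²) = 3.0×10⁻¹²
s = 8.7×10⁻⁷ M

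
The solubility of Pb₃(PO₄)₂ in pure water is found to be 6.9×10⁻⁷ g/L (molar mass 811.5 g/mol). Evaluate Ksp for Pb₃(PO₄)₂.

Ksp = 4.8×10⁻⁴⁴

s = (6.9×10⁻⁷ g L⁻¹)/(811.5 g mol⁻¹) = 8.503×10⁻¹⁰ M
Pb₃(PO₄)₂(s) ⇌ 3 Pb²⁺(aq) + 2 PO₄³⁻(aq)
With molar solubility s: [Pb²⁺] = 3s, [PO₄³⁻] = 2s.
Ksp = [Pb²⁺]^3[PO₄³⁻]^2 = (3s)^3 · (2s)^2 = 108s^5
Ksp = 108 × (8.503×10⁻¹⁰)^5 = 4.8×10⁻⁴⁴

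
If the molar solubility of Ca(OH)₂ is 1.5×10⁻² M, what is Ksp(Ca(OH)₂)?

Ca(OH)₂(s) ⇌ Ca²⁺(aq) + 2 OH⁻(aq)
Let s be the molar solubility. Then [Ca²⁺] = s and [OH⁻] = 2s.
Ksp = [Ca²⁺][OH⁻]^2 = s · (2s)^2 = 4s^3
Ksp = 4 × (1.5×10⁻²)^3 = 1.4×10⁻⁵

Ksp = 1.4×10⁻⁵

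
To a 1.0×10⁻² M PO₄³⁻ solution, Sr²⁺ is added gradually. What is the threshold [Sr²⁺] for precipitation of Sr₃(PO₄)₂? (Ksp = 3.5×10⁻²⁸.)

1.5×10⁻⁸ M

Each salt precipitates once Q = Ksp for that salt.
Sr₃(PO₄)₂(s) ⇌ 3 Sr²⁺(aq) + 2 PO₄³⁻(aq)
Ksp = [Sr²⁺]^3[PO₄³⁻]^2 = [Sr²⁺]^3(1.0×10⁻²)^2
[Sr²⁺]^3 = 3.5×10⁻²⁸ / (1.0×10⁻²)^2 = 3.5×10⁻²⁴
[Sr²⁺] = 1.5×10⁻⁸ M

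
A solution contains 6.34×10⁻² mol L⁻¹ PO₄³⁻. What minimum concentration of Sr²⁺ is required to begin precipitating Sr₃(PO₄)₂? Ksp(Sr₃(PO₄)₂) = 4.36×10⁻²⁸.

Each salt precipitates once Q = Ksp for that salt.
Sr₃(PO₄)₂(s) ⇌ 3 Sr²⁺(aq) + 2 PO₄³⁻(aq)
Ksp = [Sr²⁺]^3[PO₄³⁻]^2 = [Sr²⁺]^3(6.34×10⁻²)^2
[Sr²⁺]^3 = 4.36×10⁻²⁸ / (6.34×10⁻²)^2 = 1.08×10⁻²⁵
[Sr²⁺] = 4.77×10⁻⁹ mol L⁻¹

4.77×10⁻⁹ M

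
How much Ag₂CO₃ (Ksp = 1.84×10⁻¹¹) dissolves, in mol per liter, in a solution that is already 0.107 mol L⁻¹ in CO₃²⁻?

6.56×10⁻⁶ M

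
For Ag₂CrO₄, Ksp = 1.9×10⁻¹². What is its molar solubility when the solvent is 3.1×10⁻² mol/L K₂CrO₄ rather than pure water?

3.9×10⁻⁶ M

Ag₂CrO₄(s) ⇌ 2 Ag⁺(aq) + CrO₄²⁻(aq)
Let s be the solubility of Ag₂CrO₄ here. The common ion gives [CrO₄²⁻] ≈ 3.1×10⁻² mol/L, and [Ag⁺] = 2s.
Ksp = [Ag⁺]^2[CrO₄²⁻] = (2s)^2(3.1×10⁻²)
(2s)^2 = 1.9×10⁻¹² / (3.1×10⁻²) = 6.1×10⁻¹¹
s = 3.9×10⁻⁶ mol/L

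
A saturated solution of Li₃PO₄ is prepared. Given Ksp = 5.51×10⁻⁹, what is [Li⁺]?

Li₃PO₄(s) ⇌ 3 Li⁺(aq) + PO₄³⁻(aq)
With molar solubility s: [Li⁺] = 3s, [PO₄³⁻] = s.
Ksp = [Li⁺]^3[PO₄³⁻] = (3s)^3 · s = 27s^4 = 5.51×10⁻⁹
s = 3.78×10⁻³ mol/L
[Li⁺] = 3s = 1.13×10⁻² mol/L

1.13×10⁻² M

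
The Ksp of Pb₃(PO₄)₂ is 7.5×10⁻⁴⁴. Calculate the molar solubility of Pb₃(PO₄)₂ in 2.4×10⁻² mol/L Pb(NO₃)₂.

3.7×10⁻²⁰ M

Pb₃(PO₄)₂(s) ⇌ 3 Pb²⁺(aq) + 2 PO₄³⁻(aq)
With Pb²⁺ already at 2.4×10⁻² mol/L and s small, take [Pb²⁺] ≈ 2.4×10⁻² mol/L and [PO₄³⁻] = 2s.
Ksp = [Pb²⁺]^3[PO₄³⁻]^2 = (2.4×10⁻²)^3(2s)^2
(2s)^2 = 7.5×10⁻⁴⁴ / (2.4×10⁻²)^3 = 5.4×10⁻³⁹
s = 3.7×10⁻²⁰ mol/L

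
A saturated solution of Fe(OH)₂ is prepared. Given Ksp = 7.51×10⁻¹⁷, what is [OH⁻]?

5.32×10⁻⁶ M

Fe(OH)₂(s) ⇌ Fe²⁺(aq) + 2 OH⁻(aq)
If s mol/L of Fe(OH)₂ dissolves, [Fe²⁺] = s and [OH⁻] = 2s.
Ksp = [Fe²⁺][OH⁻]^2 = s · (2s)^2 = 4s^3 = 7.51×10⁻¹⁷
s = 2.66×10⁻⁶ mol/L
[OH⁻] = 2s = 5.32×10⁻⁶ mol/L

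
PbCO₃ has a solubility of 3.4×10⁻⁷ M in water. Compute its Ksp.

PbCO₃(s) ⇌ Pb²⁺(aq) + CO₃²⁻(aq)
For each mole of PbCO₃ that dissolves per liter, [Pb²⁺] = s and [CO₃²⁻] = s; let s denote this solubility.
Ksp = [Pb²⁺][CO₃²⁻] = s · s = s^2
Ksp = (3.4×10⁻⁷)^2 = 1.2×10⁻¹³

Ksp = 1.2×10⁻¹³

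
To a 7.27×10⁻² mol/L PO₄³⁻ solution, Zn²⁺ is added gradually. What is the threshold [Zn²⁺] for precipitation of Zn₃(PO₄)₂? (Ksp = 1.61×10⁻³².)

Precipitation begins when Q = Ksp.
Zn₃(PO₄)₂(s) ⇌ 3 Zn²⁺(aq) + 2 PO₄³⁻(aq)
Ksp = [Zn²⁺]^3[PO₄³⁻]^2 = [Zn²⁺]^3(7.27×10⁻²)^2
[Zn²⁺]^3 = 1.61×10⁻³² / (7.27×10⁻²)^2 = 3.05×10⁻³⁰
[Zn²⁺] = 1.45×10⁻¹⁰ mol/L

1.45×10⁻¹⁰ M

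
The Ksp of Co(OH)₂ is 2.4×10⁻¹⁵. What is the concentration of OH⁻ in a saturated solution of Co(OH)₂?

1.7×10⁻⁵ M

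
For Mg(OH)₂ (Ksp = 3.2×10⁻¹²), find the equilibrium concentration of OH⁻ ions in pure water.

1.9×10⁻⁴ M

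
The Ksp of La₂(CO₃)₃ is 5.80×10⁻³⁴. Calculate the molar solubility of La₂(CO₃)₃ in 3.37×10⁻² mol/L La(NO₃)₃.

2.66×10⁻¹¹ M

La₂(CO₃)₃(s) ⇌ 2 La³⁺(aq) + 3 CO₃²⁻(aq)
The solution already contains La³⁺ at 3.37×10⁻² mol/L. Let s be the molar solubility of La₂(CO₃)₃.
[La³⁺] ≈ 3.37×10⁻² mol/L (common ion dominates); [CO₃²⁻] = 3s.
Ksp = [La³⁺]^2[CO₃²⁻]^3 = (3.37×10⁻²)^2(3s)^3
(3s)^3 = 5.80×10⁻³⁴ / (3.37×10⁻²)^2 = 5.11×10⁻³¹
s = 2.66×10⁻¹¹ mol/L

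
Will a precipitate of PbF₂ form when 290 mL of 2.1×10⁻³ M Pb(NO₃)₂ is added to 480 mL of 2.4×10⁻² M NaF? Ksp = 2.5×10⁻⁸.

Yes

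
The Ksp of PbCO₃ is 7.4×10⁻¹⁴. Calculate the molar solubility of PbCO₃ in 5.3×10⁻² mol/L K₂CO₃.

PbCO₃(s) ⇌ Pb²⁺(aq) + CO₃²⁻(aq)
With CO₃²⁻ already at 5.3×10⁻² mol/L and s small, take [CO₃²⁻] ≈ 5.3×10⁻² mol/L and [Pb²⁺] = s.
Ksp = [Pb²⁺][CO₃²⁻] = s(5.3×10⁻²)
s = 7.4×10⁻¹⁴ / (5.3×10⁻²) = 1.4×10⁻¹²
s = 1.4×10⁻¹² mol/L

1.4×10⁻¹² M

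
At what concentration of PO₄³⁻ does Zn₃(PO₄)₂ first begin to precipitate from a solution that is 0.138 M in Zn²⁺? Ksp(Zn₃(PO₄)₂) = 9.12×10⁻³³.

Precipitation begins when Q = Ksp.
Zn₃(PO₄)₂(s) ⇌ 3 Zn²⁺(aq) + 2 PO₄³⁻(aq)
Ksp = [Zn²⁺]^3[PO₄³⁻]^2 = [PO₄³⁻]^2(0.138)^3
[PO₄³⁻]^2 = 9.12×10⁻³³ / (0.138)^3 = 3.47×10⁻³⁰
[PO₄³⁻] = 1.86×10⁻¹⁵ M

1.86×10⁻¹⁵ M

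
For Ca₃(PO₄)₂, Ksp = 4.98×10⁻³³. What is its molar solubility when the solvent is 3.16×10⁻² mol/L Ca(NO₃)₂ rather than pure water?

6.28×10⁻¹⁵ M

Ca₃(PO₄)₂(s) ⇌ 3 Ca²⁺(aq) + 2 PO₄³⁻(aq)
Let s be the solubility of Ca₃(PO₄)₂ here. The common ion gives [Ca²⁺] ≈ 3.16×10⁻² mol/L, and [PO₄³⁻] = 2s.
Ksp = [Ca²⁺]^3[PO₄³⁻]^2 = (3.16×10⁻²)^3(2s)^2
(2s)^2 = 4.98×10⁻³³ / (3.16×10⁻²)^3 = 1.58×10⁻²⁸
s = 6.28×10⁻¹⁵ mol/L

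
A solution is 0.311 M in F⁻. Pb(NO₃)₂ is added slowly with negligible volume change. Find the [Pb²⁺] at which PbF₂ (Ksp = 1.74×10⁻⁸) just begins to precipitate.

1.80×10⁻⁷ M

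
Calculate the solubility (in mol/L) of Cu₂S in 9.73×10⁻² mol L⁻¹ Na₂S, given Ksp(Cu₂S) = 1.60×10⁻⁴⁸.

2.03×10⁻²⁴ M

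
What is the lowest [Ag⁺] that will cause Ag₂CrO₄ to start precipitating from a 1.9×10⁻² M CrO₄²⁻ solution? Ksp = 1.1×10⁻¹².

7.6×10⁻⁶ M

The threshold for precipitation is Q = Ksp.
Ag₂CrO₄(s) ⇌ 2 Ag⁺(aq) + CrO₄²⁻(aq)
Ksp = [Ag⁺]^2[CrO₄²⁻] = [Ag⁺]^2(1.9×10⁻²)
[Ag⁺]^2 = 1.1×10⁻¹² / (1.9×10⁻²) = 5.8×10⁻¹¹
[Ag⁺] = 7.6×10⁻⁶ M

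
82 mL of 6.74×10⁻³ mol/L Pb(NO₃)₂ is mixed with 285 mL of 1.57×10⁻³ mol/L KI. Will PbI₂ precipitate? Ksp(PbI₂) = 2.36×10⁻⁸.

No

After mixing, V = 82 mL + 285 mL = 367 mL.
[Pb²⁺] = (6.74×10⁻³)(82)/367 = 1.51×10⁻³ mol/L
[I⁻] = (1.57×10⁻³)(285)/367 = 1.22×10⁻³ mol/L
Q = [Pb²⁺][I⁻]^2 = 2.24×10⁻⁹
Since Q (2.24×10⁻⁹) is less than Ksp (2.36×10⁻⁸), no PbI₂ precipitates.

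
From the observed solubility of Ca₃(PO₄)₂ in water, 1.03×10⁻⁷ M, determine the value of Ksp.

Ca₃(PO₄)₂(s) ⇌ 3 Ca²⁺(aq) + 2 PO₄³⁻(aq)
For each mole of Ca₃(PO₄)₂ that dissolves per liter, [Ca²⁺] = 3s and [PO₄³⁻] = 2s; let s denote this solubility.
Ksp = [Ca²⁺]^3[PO₄³⁻]^2 = (3s)^3 · (2s)^2 = 108s^5
Ksp = 108 × (1.03×10⁻⁷)^5 = 1.25×10⁻³³

Ksp = 1.25×10⁻³³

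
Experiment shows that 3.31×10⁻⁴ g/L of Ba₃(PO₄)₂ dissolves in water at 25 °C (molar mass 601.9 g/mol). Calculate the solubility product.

s = (3.31×10⁻⁴ g L⁻¹)/(601.9 g mol⁻¹) = 5.4993×10⁻⁷ M
Ba₃(PO₄)₂(s) ⇌ 3 Ba²⁺(aq) + 2 PO₄³⁻(aq)
For each mole of Ba₃(PO₄)₂ that dissolves per liter, [Ba²⁺] = 3s and [PO₄³⁻] = 2s; let s denote this solubility.
Ksp = [Ba²⁺]^3[PO₄³⁻]^2 = (3s)^3 · (2s)^2 = 108s^5
Ksp = 108 × (5.4993×10⁻⁷)^5 = 5.43×10⁻³⁰

Ksp = 5.43×10⁻³⁰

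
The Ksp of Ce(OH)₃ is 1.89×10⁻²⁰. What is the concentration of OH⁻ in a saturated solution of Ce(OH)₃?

1.54×10⁻⁵ M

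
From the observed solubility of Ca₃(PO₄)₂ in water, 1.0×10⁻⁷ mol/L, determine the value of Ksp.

Ksp = 1.1×10⁻³³

Ca₃(PO₄)₂(s) ⇌ 3 Ca²⁺(aq) + 2 PO₄³⁻(aq)
With molar solubility s: [Ca²⁺] = 3s, [PO₄³⁻] = 2s.
Ksp = [Ca²⁺]^3[PO₄³⁻]^2 = (3s)^3 · (2s)^2 = 108s^5
Ksp = 108 × (1.0×10⁻⁷)^5 = 1.1×10⁻³³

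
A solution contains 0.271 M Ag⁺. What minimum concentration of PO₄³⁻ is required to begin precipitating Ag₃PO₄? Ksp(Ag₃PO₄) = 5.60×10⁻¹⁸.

2.81×10⁻¹⁶ M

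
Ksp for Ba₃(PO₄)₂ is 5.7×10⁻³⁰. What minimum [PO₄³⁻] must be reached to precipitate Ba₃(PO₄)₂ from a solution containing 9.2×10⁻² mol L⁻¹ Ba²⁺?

8.6×10⁻¹⁴ M

A salt starts to precipitate once the ion product Q reaches its Ksp.
Ba₃(PO₄)₂(s) ⇌ 3 Ba²⁺(aq) + 2 PO₄³⁻(aq)
Ksp = [Ba²⁺]^3[PO₄³⁻]^2 = [PO₄³⁻]^2(9.2×10⁻²)^3
[PO₄³⁻]^2 = 5.7×10⁻³⁰ / (9.2×10⁻²)^3 = 7.3×10⁻²⁷
[PO₄³⁻] = 8.6×10⁻¹⁴ mol L⁻¹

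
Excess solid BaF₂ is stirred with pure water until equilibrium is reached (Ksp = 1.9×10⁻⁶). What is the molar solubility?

BaF₂(s) ⇌ Ba²⁺(aq) + 2 F⁻(aq)
For each mole of BaF₂ that dissolves per liter, [Ba²⁺] = s and [F⁻] = 2s; let s denote this solubility.
Ksp = [Ba²⁺][F⁻]^2 = s · (2s)^2 = 4s^3
4s^3 = 1.9×10⁻⁶  ⇒  s^3 = 4.8×10⁻⁷
s = (4.8×10⁻⁷)^(1/3) = 7.8×10⁻³ mol L⁻¹

7.8×10⁻³ M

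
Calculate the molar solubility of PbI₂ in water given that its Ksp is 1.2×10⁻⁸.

1.4×10⁻³ M

PbI₂(s) ⇌ Pb²⁺(aq) + 2 I⁻(aq)
Call the molar solubility s, so that [Pb²⁺] = s and [I⁻] = 2s.
Ksp = [Pb²⁺][I⁻]^2 = s · (2s)^2 = 4s^3
4s^3 = 1.2×10⁻⁸  ⇒  s^3 = 3.0×10⁻⁹
s = (3.0×10⁻⁹)^(1/3) = 1.4×10⁻³ M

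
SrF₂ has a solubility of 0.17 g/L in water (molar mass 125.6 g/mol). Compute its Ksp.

Ksp = 9.9×10⁻⁹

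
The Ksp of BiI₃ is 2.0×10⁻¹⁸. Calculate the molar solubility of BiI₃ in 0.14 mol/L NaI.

BiI₃(s) ⇌ Bi³⁺(aq) + 3 I⁻(aq)
Let s be the solubility of BiI₃ here. The common ion gives [I⁻] ≈ 0.14 mol/L, and [Bi³⁺] = s.
Ksp = [Bi³⁺][I⁻]^3 = s(0.14)^3
s = 2.0×10⁻¹⁸ / (0.14)^3 = 7.3×10⁻¹⁶
s = 7.3×10⁻¹⁶ mol/L

7.3×10⁻¹⁶ M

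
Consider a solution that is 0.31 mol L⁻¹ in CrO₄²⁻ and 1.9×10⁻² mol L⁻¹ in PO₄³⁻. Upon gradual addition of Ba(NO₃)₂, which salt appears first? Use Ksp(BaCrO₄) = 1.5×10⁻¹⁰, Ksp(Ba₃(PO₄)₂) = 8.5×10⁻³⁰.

Each salt precipitates once Q = Ksp for that salt.
For BaCrO₄: [Ba²⁺] = (Ksp/[CrO₄²⁻]) = 4.8×10⁻¹⁰ mol L⁻¹
For Ba₃(PO₄)₂: [Ba²⁺] = (Ksp/[PO₄³⁻]^2)^(1/3) = 2.9×10⁻⁹ mol L⁻¹
Since BaCrO₄ needs less Ba²⁺ to reach saturation, it precipitates first.

BaCrO₄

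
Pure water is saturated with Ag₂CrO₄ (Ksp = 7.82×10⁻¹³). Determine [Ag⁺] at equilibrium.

Ag₂CrO₄(s) ⇌ 2 Ag⁺(aq) + CrO₄²⁻(aq)
Call the molar solubility s, so that [Ag⁺] = 2s and [CrO₄²⁻] = s.
Ksp = [Ag⁺]^2[CrO₄²⁻] = (2s)^2 · s = 4s^3 = 7.82×10⁻¹³
s = 5.80×10⁻⁵ mol/L
[Ag⁺] = 2s = 1.16×10⁻⁴ mol/L

1.16×10⁻⁴ M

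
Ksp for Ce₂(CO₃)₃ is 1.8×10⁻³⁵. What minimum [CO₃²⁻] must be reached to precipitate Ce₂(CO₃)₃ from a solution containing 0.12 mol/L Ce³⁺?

Each salt precipitates once Q = Ksp for that salt.
Ce₂(CO₃)₃(s) ⇌ 2 Ce³⁺(aq) + 3 CO₃²⁻(aq)
Ksp = [Ce³⁺]^2[CO₃²⁻]^3 = [CO₃²⁻]^3(0.12)^2
[CO₃²⁻]^3 = 1.8×10⁻³⁵ / (0.12)^2 = 1.3×10⁻³³
[CO₃²⁻] = 1.1×10⁻¹¹ mol/L

1.1×10⁻¹¹ M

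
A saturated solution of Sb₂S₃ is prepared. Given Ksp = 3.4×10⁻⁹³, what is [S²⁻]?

Sb₂S₃(s) ⇌ 2 Sb³⁺(aq) + 3 S²⁻(aq)
Let s be the molar solubility. Then [Sb³⁺] = 2s and [S²⁻] = 3s.
Ksp = [Sb³⁺]^2[S²⁻]^3 = (2s)^2 · (3s)^3 = 108s^5 = 3.4×10⁻⁹³
s = 1.3×10⁻¹⁹ M
[S²⁻] = 3s = 3.8×10⁻¹⁹ M

3.8×10⁻¹⁹ M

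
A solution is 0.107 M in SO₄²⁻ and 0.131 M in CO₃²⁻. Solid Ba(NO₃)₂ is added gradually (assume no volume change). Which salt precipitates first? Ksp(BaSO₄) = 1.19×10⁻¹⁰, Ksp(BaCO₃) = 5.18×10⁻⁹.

BaSO₄

Each salt precipitates once Q = Ksp for that salt.
For BaSO₄: [Ba²⁺] = (Ksp/[SO₄²⁻]) = 1.11×10⁻⁹ M
For BaCO₃: [Ba²⁺] = (Ksp/[CO₃²⁻]) = 3.95×10⁻⁸ M
BaSO₄ requires the lower [Ba²⁺], so it precipitates first.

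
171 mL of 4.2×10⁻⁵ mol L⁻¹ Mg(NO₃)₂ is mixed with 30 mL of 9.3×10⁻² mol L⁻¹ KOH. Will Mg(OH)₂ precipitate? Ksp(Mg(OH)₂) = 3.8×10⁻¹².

Total volume after mixing = 171 + 30 = 201 mL.
[Mg²⁺] = (4.2×10⁻⁵)(171)/201 = 3.6×10⁻⁵ mol L⁻¹
[OH⁻] = (9.3×10⁻²)(30)/201 = 1.4×10⁻² mol L⁻¹
Q = [Mg²⁺][OH⁻]^2 = 6.9×10⁻⁹
Because Q > Ksp (6.9×10⁻⁹ vs 3.8×10⁻¹²), a precipitate of Mg(OH)₂ forms.

Yes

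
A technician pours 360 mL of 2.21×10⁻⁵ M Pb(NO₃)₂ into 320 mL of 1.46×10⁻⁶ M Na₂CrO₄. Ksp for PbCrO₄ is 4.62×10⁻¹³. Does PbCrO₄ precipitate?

Yes

After mixing, V = 360 mL + 320 mL = 680 mL.
[Pb²⁺] = (2.21×10⁻⁵)(360)/680 = 1.17×10⁻⁵ M
[CrO₄²⁻] = (1.46×10⁻⁶)(320)/680 = 6.87×10⁻⁷ M
Q = [Pb²⁺][CrO₄²⁻] = 8.04×10⁻¹²
Q = 8.04×10⁻¹² > Ksp = 4.62×10⁻¹³, so the solution is supersaturated and PbCrO₄ precipitates.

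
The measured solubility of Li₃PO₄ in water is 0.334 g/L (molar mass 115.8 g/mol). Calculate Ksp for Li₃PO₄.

Ksp = 1.87×10⁻⁹

Convert to molarity: s = 0.334 / 115.8 = 2.8843×10⁻³ mol/L
Li₃PO₄(s) ⇌ 3 Li⁺(aq) + PO₄³⁻(aq)
For each mole of Li₃PO₄ that dissolves per liter, [Li⁺] = 3s and [PO₄³⁻] = s; let s denote this solubility.
Ksp = [Li⁺]^3[PO₄³⁻] = (3s)^3 · s = 27s^4
Ksp = 27 × (2.8843×10⁻³)^4 = 1.87×10⁻⁹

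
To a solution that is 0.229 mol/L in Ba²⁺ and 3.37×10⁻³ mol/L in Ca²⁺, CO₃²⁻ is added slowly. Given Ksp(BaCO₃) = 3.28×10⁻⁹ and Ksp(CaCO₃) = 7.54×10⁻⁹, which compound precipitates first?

A salt starts to precipitate once the ion product Q reaches its Ksp.
For BaCO₃: [CO₃²⁻] = (Ksp/[Ba²⁺]) = 1.43×10⁻⁸ mol/L
For CaCO₃: [CO₃²⁻] = (Ksp/[Ca²⁺]) = 2.24×10⁻⁶ mol/L
BaCO₃ requires the lower [CO₃²⁻], so it precipitates first.

BaCO₃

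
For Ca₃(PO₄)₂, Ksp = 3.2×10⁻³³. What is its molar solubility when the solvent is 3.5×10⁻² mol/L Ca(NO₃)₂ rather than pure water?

4.3×10⁻¹⁵ M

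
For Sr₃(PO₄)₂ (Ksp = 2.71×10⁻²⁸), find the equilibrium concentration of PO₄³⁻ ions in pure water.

2.40×10⁻⁶ M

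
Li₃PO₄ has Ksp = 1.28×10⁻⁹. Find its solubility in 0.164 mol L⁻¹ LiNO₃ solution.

2.90×10⁻⁷ M

Li₃PO₄(s) ⇌ 3 Li⁺(aq) + PO₄³⁻(aq)
Let s be the solubility of Li₃PO₄ here. The common ion gives [Li⁺] ≈ 0.164 mol L⁻¹, and [PO₄³⁻] = s.
Ksp = [Li⁺]^3[PO₄³⁻] = (0.164)^3s
s = 1.28×10⁻⁹ / (0.164)^3 = 2.90×10⁻⁷
s = 2.90×10⁻⁷ mol L⁻¹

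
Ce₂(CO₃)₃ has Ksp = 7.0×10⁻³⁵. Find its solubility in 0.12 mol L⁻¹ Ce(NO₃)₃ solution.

Ce₂(CO₃)₃(s) ⇌ 2 Ce³⁺(aq) + 3 CO₃²⁻(aq)
Ce³⁺ is already present at 0.12 mol L⁻¹. If s mol/L of Ce₂(CO₃)₃ dissolves, [CO₃²⁻] = 3s while [Ce³⁺] ≈ 0.12 mol L⁻¹.
Ksp = [Ce³⁺]^2[CO₃²⁻]^3 = (0.12)^2(3s)^3
(3s)^3 = 7.0×10⁻³⁵ / (0.12)^2 = 4.9×10⁻³³
s = 5.6×10⁻¹² mol L⁻¹

5.6×10⁻¹² M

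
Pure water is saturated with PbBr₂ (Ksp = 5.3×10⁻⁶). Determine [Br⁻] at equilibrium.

2.2×10⁻² M

PbBr₂(s) ⇌ Pb²⁺(aq) + 2 Br⁻(aq)
For each mole of PbBr₂ that dissolves per liter, [Pb²⁺] = s and [Br⁻] = 2s; let s denote this solubility.
Ksp = [Pb²⁺][Br⁻]^2 = s · (2s)^2 = 4s^3 = 5.3×10⁻⁶
s = 1.1×10⁻² mol/L
[Br⁻] = 2s = 2.2×10⁻² mol/L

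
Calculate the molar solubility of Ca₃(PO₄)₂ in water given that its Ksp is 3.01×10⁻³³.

Ca₃(PO₄)₂(s) ⇌ 3 Ca²⁺(aq) + 2 PO₄³⁻(aq)
If s mol/L of Ca₃(PO₄)₂ dissolves, [Ca²⁺] = 3s and [PO₄³⁻] = 2s.
Ksp = [Ca²⁺]^3[PO₄³⁻]^2 = (3s)^3 · (2s)^2 = 108s^5
108s^5 = 3.01×10⁻³³  ⇒  s^5 = 2.79×10⁻³⁵
s = 1.23×10⁻⁷ mol/L

1.23×10⁻⁷ M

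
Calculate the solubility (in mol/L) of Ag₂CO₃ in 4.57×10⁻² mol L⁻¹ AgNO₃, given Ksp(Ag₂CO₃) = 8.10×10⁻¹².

Ag₂CO₃(s) ⇌ 2 Ag⁺(aq) + CO₃²⁻(aq)
The solution already contains Ag⁺ at 4.57×10⁻² mol L⁻¹. Let s be the molar solubility of Ag₂CO₃.
[Ag⁺] ≈ 4.57×10⁻² mol L⁻¹ (common ion dominates); [CO₃²⁻] = s.
Ksp = [Ag⁺]^2[CO₃²⁻] = (4.57×10⁻²)^2s
s = 8.10×10⁻¹² / (4.57×10⁻²)^2 = 3.88×10⁻⁹
s = 3.88×10⁻⁹ mol L⁻¹

3.88×10⁻⁹ M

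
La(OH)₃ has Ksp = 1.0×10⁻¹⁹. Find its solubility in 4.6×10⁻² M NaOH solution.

La(OH)₃(s) ⇌ La³⁺(aq) + 3 OH⁻(aq)
The solution already contains OH⁻ at 4.6×10⁻² M. Let s be the molar solubility of La(OH)₃.
[OH⁻] ≈ 4.6×10⁻² M (common ion dominates); [La³⁺] = s.
Ksp = [La³⁺][OH⁻]^3 = s(4.6×10⁻²)^3
s = 1.0×10⁻¹⁹ / (4.6×10⁻²)^3 = 1.0×10⁻¹⁵
s = 1.0×10⁻¹⁵ M

1.0×10⁻¹⁵ M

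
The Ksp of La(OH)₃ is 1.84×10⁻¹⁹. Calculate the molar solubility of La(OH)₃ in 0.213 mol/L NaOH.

1.90×10⁻¹⁷ M

La(OH)₃(s) ⇌ La³⁺(aq) + 3 OH⁻(aq)
OH⁻ is already present at 0.213 mol/L. If s mol/L of La(OH)₃ dissolves, [La³⁺] = s while [OH⁻] ≈ 0.213 mol/L.
Ksp = [La³⁺][OH⁻]^3 = s(0.213)^3
s = 1.84×10⁻¹⁹ / (0.213)^3 = 1.90×10⁻¹⁷
s = 1.90×10⁻¹⁷ mol/L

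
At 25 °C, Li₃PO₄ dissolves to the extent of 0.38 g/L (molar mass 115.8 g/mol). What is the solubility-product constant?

Ksp = 3.1×10⁻⁹

Convert to molarity: s = 0.38 / 115.8 = 3.282×10⁻³ mol/L
Li₃PO₄(s) ⇌ 3 Li⁺(aq) + PO₄³⁻(aq)
Call the molar solubility s, so that [Li⁺] = 3s and [PO₄³⁻] = s.
Ksp = [Li⁺]^3[PO₄³⁻] = (3s)^3 · s = 27s^4
Ksp = 27 × (3.282×10⁻³)^4 = 3.1×10⁻⁹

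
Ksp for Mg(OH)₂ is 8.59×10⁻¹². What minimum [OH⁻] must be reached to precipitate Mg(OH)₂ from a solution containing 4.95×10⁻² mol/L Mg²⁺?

1.32×10⁻⁵ M

Each salt precipitates once Q = Ksp for that salt.
Mg(OH)₂(s) ⇌ Mg²⁺(aq) + 2 OH⁻(aq)
Ksp = [Mg²⁺][OH⁻]^2 = [OH⁻]^2(4.95×10⁻²)
[OH⁻]^2 = 8.59×10⁻¹² / (4.95×10⁻²) = 1.74×10⁻¹⁰
[OH⁻] = 1.32×10⁻⁵ mol/L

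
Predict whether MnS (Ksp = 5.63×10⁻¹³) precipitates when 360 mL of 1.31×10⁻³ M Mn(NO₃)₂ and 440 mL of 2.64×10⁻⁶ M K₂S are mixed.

After mixing, V = 360 mL + 440 mL = 800 mL.
[Mn²⁺] = (1.31×10⁻³)(360)/800 = 5.90×10⁻⁴ M
[S²⁻] = (2.64×10⁻⁶)(440)/800 = 1.45×10⁻⁶ M
Q = [Mn²⁺][S²⁻] = 8.56×10⁻¹⁰
Q = 8.56×10⁻¹⁰ > Ksp = 5.63×10⁻¹³, so the solution is supersaturated and MnS precipitates.

Yes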